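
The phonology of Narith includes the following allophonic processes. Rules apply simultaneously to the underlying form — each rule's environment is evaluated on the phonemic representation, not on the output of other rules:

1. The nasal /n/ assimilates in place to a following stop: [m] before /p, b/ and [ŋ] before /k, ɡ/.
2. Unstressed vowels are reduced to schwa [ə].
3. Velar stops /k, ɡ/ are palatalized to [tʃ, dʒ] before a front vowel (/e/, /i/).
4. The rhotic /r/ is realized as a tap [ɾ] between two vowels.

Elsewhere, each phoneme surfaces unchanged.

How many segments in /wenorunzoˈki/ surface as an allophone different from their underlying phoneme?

Segments that undergo a rule: /e/ → [ə] (rule 2); /o/ → [ə] (rule 2); /r/ → [ɾ] (rule 4); /u/ → [ə] (rule 2); /o/ → [ə] (rule 2); /k/ → [tʃ] (rule 3).
All other segments surface unchanged.

6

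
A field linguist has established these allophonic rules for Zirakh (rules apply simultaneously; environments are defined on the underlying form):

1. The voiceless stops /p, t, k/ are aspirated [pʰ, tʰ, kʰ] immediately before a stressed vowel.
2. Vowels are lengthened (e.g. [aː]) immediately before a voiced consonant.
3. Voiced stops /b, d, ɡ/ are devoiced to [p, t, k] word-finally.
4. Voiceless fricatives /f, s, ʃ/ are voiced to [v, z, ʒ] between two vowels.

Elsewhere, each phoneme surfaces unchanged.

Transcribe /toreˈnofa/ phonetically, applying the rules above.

[toːreːˈnova]

/t/ (word-initial) fails the environment for rule 1, so it stays [t].
Rule 2 applies to /o/ (between /t/ and /r/: before a voiced consonant) → [oː].
Rule 2 applies to /e/ (between /r/ and /n/: before a voiced consonant) → [eː].
/o/ (between /n/ and /f/) is in the target of rule 2 but the environment (before a voiced consonant) is not met → [o].
/f/ (between /o/ and /a/): between two vowels, so rule 4 applies → [v].
/a/ — word-final; rule 2 does not apply here → [a].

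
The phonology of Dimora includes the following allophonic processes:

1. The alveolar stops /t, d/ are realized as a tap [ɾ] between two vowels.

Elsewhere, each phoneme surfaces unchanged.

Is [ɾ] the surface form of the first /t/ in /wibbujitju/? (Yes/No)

No

/t/ (between /i/ and /j/) fails the environment for rule 1, so it stays [t].
The actual realization is [t], not [ɾ].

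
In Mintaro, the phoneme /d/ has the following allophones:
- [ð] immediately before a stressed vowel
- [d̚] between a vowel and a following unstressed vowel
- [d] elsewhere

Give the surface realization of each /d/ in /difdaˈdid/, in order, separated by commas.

[d], [d], [ð], [d]

Occurrence 1 (position 1): no conditioning environment matches → elsewhere allophone [d].
Occurrence 2 (position 4): no conditioning environment matches → elsewhere allophone [d].
Occurrence 3 (position 6): immediately before a stressed vowel → [ð].
Occurrence 4 (position 8): no conditioning environment matches → elsewhere allophone [d].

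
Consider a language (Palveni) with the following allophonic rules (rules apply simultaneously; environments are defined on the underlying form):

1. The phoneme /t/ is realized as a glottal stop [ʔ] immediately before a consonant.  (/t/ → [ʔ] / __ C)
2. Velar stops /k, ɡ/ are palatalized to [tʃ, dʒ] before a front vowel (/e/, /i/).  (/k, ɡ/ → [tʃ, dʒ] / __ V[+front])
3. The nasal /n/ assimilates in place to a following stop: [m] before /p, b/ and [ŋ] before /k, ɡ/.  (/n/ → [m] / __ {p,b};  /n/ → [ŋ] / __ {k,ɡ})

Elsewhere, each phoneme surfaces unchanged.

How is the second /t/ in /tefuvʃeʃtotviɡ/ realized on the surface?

[t]

/t/ (between /ʃ/ and /o/) is in the target of rule 1 but the environment (immediately before a consonant) is not met → [t].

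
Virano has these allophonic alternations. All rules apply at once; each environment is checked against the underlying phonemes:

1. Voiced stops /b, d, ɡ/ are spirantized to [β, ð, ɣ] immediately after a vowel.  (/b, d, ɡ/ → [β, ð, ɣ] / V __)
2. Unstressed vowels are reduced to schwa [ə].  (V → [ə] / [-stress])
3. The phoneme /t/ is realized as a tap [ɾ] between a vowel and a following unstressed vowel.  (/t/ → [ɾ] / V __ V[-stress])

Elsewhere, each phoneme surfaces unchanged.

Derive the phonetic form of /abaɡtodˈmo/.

/a/ — word-initial, in an unstressed syllable — surfaces as [ə] (rule 2).
/b/ (between /a/ and /a/): immediately after a vowel, so rule 1 applies → [β].
/a/ (between /b/ and /ɡ/) occurs in an unstressed syllable → [ə] by rule 2.
/ɡ/ meets the environment for rule 1 (immediately after a vowel) → [ɣ].
/t/ (between /ɡ/ and /o/) fails the environment for rule 3, so it stays [t].
/o/ meets the environment for rule 2 (in an unstressed syllable) → [ə].
/d/ (between /o/ and /m/): immediately after a vowel, so rule 1 applies → [ð].
/m/ stays [m].
/o/ (word-final) is in the target of rule 2 but the environment (in an unstressed syllable) is not met → [o].

[əβəɣtəðˈmo]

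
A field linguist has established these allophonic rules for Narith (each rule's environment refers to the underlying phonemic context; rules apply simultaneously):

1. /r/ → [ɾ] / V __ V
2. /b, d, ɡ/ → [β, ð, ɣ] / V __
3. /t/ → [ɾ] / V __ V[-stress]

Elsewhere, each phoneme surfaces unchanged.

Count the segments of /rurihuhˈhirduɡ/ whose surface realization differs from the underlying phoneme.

2

Segments that undergo a rule: /r/ → [ɾ] (rule 1); /ɡ/ → [ɣ] (rule 2).
All other segments surface unchanged.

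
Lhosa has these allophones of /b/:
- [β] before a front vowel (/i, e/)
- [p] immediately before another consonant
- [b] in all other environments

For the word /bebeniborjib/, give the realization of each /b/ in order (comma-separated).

[β], [β], [b], [b]

Occurrence 1 (position 1): before a front vowel (/i, e/) → [β].
Occurrence 2 (position 3): before a front vowel (/i, e/) → [β].
Occurrence 3 (position 7): no conditioning environment matches → elsewhere allophone [b].
Occurrence 4 (position 12): no conditioning environment matches → elsewhere allophone [b].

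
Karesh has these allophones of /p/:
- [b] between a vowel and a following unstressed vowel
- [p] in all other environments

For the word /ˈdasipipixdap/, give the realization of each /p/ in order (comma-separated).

Occurrence 1 (position 5): between a vowel and a following unstressed vowel → [b].
Occurrence 2 (position 7): between a vowel and a following unstressed vowel → [b].
Occurrence 3 (position 12): no conditioning environment matches → elsewhere allophone [p].

[b], [b], [p]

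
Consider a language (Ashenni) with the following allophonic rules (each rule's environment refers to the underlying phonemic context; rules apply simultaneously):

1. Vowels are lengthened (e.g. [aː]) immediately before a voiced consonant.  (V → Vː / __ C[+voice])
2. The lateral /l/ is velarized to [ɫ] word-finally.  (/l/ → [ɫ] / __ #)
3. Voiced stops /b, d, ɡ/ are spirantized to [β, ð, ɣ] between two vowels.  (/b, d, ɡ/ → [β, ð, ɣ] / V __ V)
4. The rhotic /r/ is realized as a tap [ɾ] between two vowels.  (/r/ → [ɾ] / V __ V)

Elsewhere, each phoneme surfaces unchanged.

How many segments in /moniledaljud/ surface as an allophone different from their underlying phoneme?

Segments that undergo a rule: /o/ → [oː] (rule 1); /i/ → [iː] (rule 1); /e/ → [eː] (rule 1); /d/ → [ð] (rule 3); /a/ → [aː] (rule 1); /u/ → [uː] (rule 1).
All other segments surface unchanged.

6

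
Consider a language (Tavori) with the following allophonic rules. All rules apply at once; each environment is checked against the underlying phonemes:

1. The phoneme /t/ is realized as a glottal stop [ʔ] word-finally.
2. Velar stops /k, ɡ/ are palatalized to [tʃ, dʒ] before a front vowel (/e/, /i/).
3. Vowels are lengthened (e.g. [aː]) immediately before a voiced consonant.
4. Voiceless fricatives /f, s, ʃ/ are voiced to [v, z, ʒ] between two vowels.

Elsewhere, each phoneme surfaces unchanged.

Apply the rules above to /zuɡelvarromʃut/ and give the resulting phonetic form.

[zuːdʒeːlvaːrroːmʃuʔ]

/z/ (word-initial): no rule targets it → [z].
/u/ — between /z/ and /ɡ/, before a voiced consonant — surfaces as [uː] (rule 3).
/ɡ/ (between /u/ and /e/): before a front vowel, so rule 2 applies → [dʒ].
Rule 3 applies to /e/ (between /ɡ/ and /l/: before a voiced consonant) → [eː].
/l/ (between /e/ and /v/) is unaffected → [l].
/v/ (between /l/ and /a/): no rule targets it → [v].
/a/ — between /v/ and /r/, before a voiced consonant — surfaces as [aː] (rule 3).
/r/ (between /a/ and /r/) is unaffected → [r].
/r/ (between /r/ and /o/): no rule targets it → [r].
/o/ meets the environment for rule 3 (before a voiced consonant) → [oː].
/m/ stays [m].
/ʃ/ (between /m/ and /u/) fails the environment for rule 4, so it stays [ʃ].
/u/ (between /ʃ/ and /t/) fails the environment for rule 3, so it stays [u].
/t/ meets the environment for rule 1 (word-finally) → [ʔ].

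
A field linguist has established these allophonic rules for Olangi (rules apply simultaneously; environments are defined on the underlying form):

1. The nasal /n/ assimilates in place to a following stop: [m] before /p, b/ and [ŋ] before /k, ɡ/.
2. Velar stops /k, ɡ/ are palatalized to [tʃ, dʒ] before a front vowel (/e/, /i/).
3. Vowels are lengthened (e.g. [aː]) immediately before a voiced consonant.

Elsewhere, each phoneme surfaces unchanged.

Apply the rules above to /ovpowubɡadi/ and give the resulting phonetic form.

[oːvpoːwuːbɡaːdi]

/o/ (word-initial) occurs before a voiced consonant → [oː] by rule 3.
/o/ (between /p/ and /w/): before a voiced consonant, so rule 3 applies → [oː].
/u/ (between /w/ and /b/) occurs before a voiced consonant → [uː] by rule 3.
/ɡ/ — between /b/ and /a/; rule 2 does not apply here → [ɡ].
/a/ — between /ɡ/ and /d/, before a voiced consonant — surfaces as [aː] (rule 3).
/i/ (word-final) fails the environment for rule 3, so it stays [i].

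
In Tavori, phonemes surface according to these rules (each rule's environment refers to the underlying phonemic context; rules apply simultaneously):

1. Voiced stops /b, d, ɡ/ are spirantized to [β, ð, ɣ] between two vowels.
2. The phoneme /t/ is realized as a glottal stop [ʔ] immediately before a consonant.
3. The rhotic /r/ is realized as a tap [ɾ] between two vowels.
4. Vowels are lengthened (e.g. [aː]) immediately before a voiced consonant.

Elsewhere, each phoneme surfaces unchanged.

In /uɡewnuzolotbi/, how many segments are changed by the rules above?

Segments that undergo a rule: /u/ → [uː] (rule 4); /ɡ/ → [ɣ] (rule 1); /e/ → [eː] (rule 4); /u/ → [uː] (rule 4); /o/ → [oː] (rule 4); /t/ → [ʔ] (rule 2).
All other segments surface unchanged.

6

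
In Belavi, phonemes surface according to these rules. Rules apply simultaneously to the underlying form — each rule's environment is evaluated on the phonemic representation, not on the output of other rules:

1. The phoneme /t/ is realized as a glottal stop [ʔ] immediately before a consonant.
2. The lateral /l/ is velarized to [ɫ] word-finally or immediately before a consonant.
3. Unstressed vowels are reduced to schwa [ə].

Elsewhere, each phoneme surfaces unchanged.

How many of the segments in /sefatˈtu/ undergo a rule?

Segments that undergo a rule: /e/ → [ə] (rule 3); /a/ → [ə] (rule 3); /t/ → [ʔ] (rule 1).
All other segments surface unchanged.

3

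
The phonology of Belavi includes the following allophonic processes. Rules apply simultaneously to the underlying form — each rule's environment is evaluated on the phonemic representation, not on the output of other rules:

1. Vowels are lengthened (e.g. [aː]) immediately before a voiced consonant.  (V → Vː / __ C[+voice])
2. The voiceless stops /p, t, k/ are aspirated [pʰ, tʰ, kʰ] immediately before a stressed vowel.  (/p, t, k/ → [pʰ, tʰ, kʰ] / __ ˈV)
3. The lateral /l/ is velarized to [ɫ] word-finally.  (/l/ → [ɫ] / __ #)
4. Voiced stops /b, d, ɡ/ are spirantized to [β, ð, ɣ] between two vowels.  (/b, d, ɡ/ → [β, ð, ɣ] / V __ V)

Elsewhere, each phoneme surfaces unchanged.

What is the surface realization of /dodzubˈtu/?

/d/ (word-initial): rule 4 targets it, but not between two vowels → unchanged [d].
Rule 1 applies to /o/ (between /d/ and /d/: before a voiced consonant) → [oː].
/d/ (between /o/ and /z/): rule 4 targets it, but not between two vowels → unchanged [d].
/z/ (between /d/ and /u/): no rule targets it → [z].
/u/ (between /z/ and /b/) occurs before a voiced consonant → [uː] by rule 1.
/b/ (between /u/ and /t/) fails the environment for rule 4, so it stays [b].
/t/ (between /b/ and /u/): immediately before a stressed vowel, so rule 2 applies → [tʰ].
/u/ (word-final): rule 1 targets it, but not before a voiced consonant → unchanged [u].

[doːdzuːbˈtʰu]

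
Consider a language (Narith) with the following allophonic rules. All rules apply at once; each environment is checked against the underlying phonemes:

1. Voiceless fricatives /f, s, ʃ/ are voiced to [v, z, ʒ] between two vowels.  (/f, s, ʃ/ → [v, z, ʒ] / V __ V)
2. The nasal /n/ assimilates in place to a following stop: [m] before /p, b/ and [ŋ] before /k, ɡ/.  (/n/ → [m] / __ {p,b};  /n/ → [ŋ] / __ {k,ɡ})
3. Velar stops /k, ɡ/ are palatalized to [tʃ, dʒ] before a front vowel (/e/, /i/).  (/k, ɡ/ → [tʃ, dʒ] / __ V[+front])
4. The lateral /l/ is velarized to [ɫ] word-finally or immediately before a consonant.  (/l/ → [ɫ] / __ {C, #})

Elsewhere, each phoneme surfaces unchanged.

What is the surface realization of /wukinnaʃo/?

/w/ (word-initial): no rule targets it → [w].
/u/ stays [u].
/k/ (between /u/ and /i/) occurs before a front vowel → [tʃ] by rule 3.
/i/ — not in any rule's target class → [i].
/n/ (between /i/ and /n/) fails the environment for rule 2, so it stays [n].
/n/ (between /n/ and /a/) fails the environment for rule 2, so it stays [n].
/a/ stays [a].
Rule 1 applies to /ʃ/ (between /a/ and /o/: between two vowels) → [ʒ].
/o/ (word-final) is unaffected → [o].

[wutʃinnaʒo]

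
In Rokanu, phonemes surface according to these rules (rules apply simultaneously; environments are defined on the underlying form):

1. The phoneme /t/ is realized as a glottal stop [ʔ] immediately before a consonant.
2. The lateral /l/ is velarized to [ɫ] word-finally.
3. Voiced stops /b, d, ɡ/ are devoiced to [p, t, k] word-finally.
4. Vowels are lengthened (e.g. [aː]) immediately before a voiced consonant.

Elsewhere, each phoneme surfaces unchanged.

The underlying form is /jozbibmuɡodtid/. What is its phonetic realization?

[joːzbiːbmuːɡoːdtiːt]

/o/ (between /j/ and /z/): before a voiced consonant, so rule 4 applies → [oː].
/b/ — between /z/ and /i/; rule 3 does not apply here → [b].
/i/ (between /b/ and /b/): before a voiced consonant, so rule 4 applies → [iː].
/b/ (between /i/ and /m/) fails the environment for rule 3, so it stays [b].
Rule 4 applies to /u/ (between /m/ and /ɡ/: before a voiced consonant) → [uː].
/ɡ/ (between /u/ and /o/): rule 3 targets it, but not word-finally → unchanged [ɡ].
/o/ (between /ɡ/ and /d/) occurs before a voiced consonant → [oː] by rule 4.
/d/ (between /o/ and /t/) fails the environment for rule 3, so it stays [d].
/t/ (between /d/ and /i/) is in the target of rule 1 but the environment (immediately before a consonant) is not met → [t].
/i/ meets the environment for rule 4 (before a voiced consonant) → [iː].
/d/ — word-final, word-finally — surfaces as [t] (rule 3).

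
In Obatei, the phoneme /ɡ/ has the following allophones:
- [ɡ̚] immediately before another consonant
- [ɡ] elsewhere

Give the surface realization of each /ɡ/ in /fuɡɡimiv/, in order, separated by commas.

Occurrence 1 (position 3): immediately before another consonant → [ɡ̚].
Occurrence 2 (position 4): no conditioning environment matches → elsewhere allophone [ɡ].

[ɡ̚], [ɡ]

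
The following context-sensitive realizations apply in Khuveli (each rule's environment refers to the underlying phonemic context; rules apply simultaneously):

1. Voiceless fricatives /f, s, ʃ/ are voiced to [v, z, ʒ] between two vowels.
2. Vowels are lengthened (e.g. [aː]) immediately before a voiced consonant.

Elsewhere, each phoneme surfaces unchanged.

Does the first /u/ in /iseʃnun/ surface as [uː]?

Rule 2 applies to /u/ (between /n/ and /n/: before a voiced consonant) → [uː].
The actual realization is [uː], which matches [uː].

Yes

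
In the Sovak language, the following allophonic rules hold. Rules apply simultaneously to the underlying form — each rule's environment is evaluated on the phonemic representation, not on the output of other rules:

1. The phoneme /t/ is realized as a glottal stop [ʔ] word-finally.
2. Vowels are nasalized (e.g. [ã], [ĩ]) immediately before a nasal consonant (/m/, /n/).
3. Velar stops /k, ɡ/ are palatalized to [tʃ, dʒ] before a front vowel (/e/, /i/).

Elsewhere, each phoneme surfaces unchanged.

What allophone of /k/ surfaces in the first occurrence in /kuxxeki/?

[k]

/k/ (word-initial) fails the environment for rule 3, so it stays [k].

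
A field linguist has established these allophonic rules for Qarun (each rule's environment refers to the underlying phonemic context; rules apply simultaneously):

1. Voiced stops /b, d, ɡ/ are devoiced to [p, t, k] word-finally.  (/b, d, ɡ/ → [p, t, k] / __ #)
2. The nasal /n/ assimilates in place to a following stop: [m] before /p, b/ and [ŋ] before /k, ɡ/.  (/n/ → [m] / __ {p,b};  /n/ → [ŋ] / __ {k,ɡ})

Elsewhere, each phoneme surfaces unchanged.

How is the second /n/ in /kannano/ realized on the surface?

/n/ (between /n/ and /a/): rule 2 targets it, but not before a labial or velar stop → unchanged [n].

[n]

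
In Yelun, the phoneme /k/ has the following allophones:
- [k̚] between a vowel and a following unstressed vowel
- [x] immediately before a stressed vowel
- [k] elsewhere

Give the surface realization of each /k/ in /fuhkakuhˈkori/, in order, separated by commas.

Occurrence 1 (position 4): no conditioning environment matches → elsewhere allophone [k].
Occurrence 2 (position 6): between a vowel and a following unstressed vowel → [k̚].
Occurrence 3 (position 9): immediately before a stressed vowel → [x].

[k], [k̚], [x]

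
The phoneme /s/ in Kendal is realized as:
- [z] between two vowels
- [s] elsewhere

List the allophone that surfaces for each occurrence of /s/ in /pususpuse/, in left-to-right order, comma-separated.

Occurrence 1 (position 3): between two vowels → [z].
Occurrence 2 (position 5): no conditioning environment matches → elsewhere allophone [s].
Occurrence 3 (position 8): between two vowels → [z].

[z], [s], [z]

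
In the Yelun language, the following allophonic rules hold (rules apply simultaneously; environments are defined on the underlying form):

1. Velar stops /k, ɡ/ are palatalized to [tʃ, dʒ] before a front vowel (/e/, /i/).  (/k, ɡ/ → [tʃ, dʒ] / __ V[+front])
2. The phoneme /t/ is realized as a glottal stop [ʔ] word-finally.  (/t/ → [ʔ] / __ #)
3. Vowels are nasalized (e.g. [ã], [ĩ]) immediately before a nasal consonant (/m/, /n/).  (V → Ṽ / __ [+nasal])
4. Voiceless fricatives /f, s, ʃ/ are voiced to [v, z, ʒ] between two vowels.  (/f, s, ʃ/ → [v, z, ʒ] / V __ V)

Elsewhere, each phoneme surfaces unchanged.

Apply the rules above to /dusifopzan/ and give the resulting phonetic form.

[duzivopzãn]

/u/ — between /d/ and /s/; rule 3 does not apply here → [u].
/s/ (between /u/ and /i/) occurs between two vowels → [z] by rule 4.
/i/ (between /s/ and /f/): rule 3 targets it, but not before a nasal consonant → unchanged [i].
/f/ meets the environment for rule 4 (between two vowels) → [v].
/o/ (between /f/ and /p/): rule 3 targets it, but not before a nasal consonant → unchanged [o].
/a/ meets the environment for rule 3 (before a nasal consonant) → [ã].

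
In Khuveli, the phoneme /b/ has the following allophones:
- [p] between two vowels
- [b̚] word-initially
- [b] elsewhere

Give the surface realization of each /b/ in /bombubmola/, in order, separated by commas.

Occurrence 1 (position 1): word-initially → [b̚].
Occurrence 2 (position 4): no conditioning environment matches → elsewhere allophone [b].
Occurrence 3 (position 6): no conditioning environment matches → elsewhere allophone [b].

[b̚], [b], [b]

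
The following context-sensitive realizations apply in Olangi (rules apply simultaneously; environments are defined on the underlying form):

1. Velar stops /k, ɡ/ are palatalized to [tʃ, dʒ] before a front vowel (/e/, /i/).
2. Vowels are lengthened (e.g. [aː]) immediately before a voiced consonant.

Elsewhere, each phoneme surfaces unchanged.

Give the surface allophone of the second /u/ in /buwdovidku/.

/u/ (word-final) fails the environment for rule 2, so it stays [u].

[u]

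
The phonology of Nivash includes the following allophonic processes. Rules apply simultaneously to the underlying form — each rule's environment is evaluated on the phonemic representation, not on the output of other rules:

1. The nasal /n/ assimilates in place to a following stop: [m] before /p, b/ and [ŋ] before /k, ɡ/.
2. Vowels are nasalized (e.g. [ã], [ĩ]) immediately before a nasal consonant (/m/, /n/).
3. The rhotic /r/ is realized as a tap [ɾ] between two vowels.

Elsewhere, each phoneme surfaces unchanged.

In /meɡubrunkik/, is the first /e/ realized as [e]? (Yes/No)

Yes

/e/ (between /m/ and /ɡ/) fails the environment for rule 2, so it stays [e].
The actual realization is [e], which matches [e].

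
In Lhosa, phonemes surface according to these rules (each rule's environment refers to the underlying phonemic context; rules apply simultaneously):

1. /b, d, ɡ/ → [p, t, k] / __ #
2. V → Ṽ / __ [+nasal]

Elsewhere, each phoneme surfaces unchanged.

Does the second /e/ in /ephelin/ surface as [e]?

/e/ (between /h/ and /l/) is in the target of rule 2 but the environment (before a nasal consonant) is not met → [e].
The actual realization is [e], which matches [e].

Yes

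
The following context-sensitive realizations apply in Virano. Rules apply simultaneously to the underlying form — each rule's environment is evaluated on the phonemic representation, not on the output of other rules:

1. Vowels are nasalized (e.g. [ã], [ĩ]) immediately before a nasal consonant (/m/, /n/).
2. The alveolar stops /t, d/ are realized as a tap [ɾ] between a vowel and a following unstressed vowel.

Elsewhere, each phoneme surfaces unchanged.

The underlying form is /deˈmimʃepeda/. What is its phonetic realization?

/d/ (word-initial) fails the environment for rule 2, so it stays [d].
/e/ (between /d/ and /m/): before a nasal consonant, so rule 1 applies → [ẽ].
/i/ — between /m/ and /m/, before a nasal consonant — surfaces as [ĩ] (rule 1).
/e/ (between /ʃ/ and /p/) is in the target of rule 1 but the environment (before a nasal consonant) is not met → [e].
/e/ (between /p/ and /d/) is in the target of rule 1 but the environment (before a nasal consonant) is not met → [e].
/d/ — between /e/ and /a/, between a vowel and a following unstressed vowel — surfaces as [ɾ] (rule 2).
/a/ (word-final) fails the environment for rule 1, so it stays [a].

[dẽˈmĩmʃepeɾa]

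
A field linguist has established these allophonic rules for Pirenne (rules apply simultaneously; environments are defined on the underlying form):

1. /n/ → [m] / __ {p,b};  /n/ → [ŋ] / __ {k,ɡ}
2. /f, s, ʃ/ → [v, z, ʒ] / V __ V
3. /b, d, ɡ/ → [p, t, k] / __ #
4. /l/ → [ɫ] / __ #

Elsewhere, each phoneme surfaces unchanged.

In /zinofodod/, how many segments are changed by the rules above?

Segments that undergo a rule: /f/ → [v] (rule 2); /d/ → [t] (rule 3).
All other segments surface unchanged.

2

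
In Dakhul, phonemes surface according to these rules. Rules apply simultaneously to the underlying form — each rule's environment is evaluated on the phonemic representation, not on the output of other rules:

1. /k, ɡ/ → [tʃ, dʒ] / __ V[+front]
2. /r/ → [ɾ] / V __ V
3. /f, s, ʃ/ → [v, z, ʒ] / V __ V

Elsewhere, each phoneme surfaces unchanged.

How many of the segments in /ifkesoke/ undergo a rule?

3

Segments that undergo a rule: /k/ → [tʃ] (rule 1); /s/ → [z] (rule 3); /k/ → [tʃ] (rule 1).
All other segments surface unchanged.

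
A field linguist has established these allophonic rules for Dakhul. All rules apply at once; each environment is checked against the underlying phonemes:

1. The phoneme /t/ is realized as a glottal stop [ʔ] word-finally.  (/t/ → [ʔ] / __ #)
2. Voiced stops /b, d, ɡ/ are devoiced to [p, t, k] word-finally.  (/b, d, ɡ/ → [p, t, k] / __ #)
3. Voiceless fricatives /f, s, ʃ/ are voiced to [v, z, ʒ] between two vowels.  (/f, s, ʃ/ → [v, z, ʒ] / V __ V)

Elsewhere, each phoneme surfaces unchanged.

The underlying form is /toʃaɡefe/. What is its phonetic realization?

/t/ (word-initial) is in the target of rule 1 but the environment (word-finally) is not met → [t].
/o/ (between /t/ and /ʃ/): no rule targets it → [o].
/ʃ/ meets the environment for rule 3 (between two vowels) → [ʒ].
/a/ — not in any rule's target class → [a].
/ɡ/ (between /a/ and /e/): rule 2 targets it, but not word-finally → unchanged [ɡ].
/e/ stays [e].
/f/ meets the environment for rule 3 (between two vowels) → [v].
/e/ — not in any rule's target class → [e].

[toʒaɡeve]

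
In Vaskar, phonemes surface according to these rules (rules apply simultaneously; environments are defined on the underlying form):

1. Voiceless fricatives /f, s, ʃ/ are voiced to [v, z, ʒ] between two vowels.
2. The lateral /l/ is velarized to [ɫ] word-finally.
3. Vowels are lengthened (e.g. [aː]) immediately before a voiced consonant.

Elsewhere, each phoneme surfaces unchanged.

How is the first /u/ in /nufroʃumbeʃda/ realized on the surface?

[u]

/u/ — between /n/ and /f/; rule 3 does not apply here → [u].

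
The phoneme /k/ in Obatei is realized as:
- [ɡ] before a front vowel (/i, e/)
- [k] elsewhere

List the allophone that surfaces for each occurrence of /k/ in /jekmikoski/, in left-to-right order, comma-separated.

Occurrence 1 (position 3): no conditioning environment matches → elsewhere allophone [k].
Occurrence 2 (position 6): no conditioning environment matches → elsewhere allophone [k].
Occurrence 3 (position 9): before a front vowel (/i, e/) → [ɡ].

[k], [k], [ɡ]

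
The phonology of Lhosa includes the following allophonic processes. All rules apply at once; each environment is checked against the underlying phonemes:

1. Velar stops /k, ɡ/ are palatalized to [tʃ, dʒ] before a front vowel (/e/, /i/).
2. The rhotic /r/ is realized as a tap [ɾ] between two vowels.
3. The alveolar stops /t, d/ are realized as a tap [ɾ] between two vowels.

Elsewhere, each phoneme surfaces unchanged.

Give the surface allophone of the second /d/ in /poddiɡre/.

[d]

/d/ (between /d/ and /i/): rule 3 targets it, but not between two vowels → unchanged [d].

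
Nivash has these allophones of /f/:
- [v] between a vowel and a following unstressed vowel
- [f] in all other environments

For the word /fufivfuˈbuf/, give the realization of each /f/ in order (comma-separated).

Occurrence 1 (position 1): no conditioning environment matches → elsewhere allophone [f].
Occurrence 2 (position 3): between a vowel and a following unstressed vowel → [v].
Occurrence 3 (position 6): no conditioning environment matches → elsewhere allophone [f].
Occurrence 4 (position 10): no conditioning environment matches → elsewhere allophone [f].

[f], [v], [f], [f]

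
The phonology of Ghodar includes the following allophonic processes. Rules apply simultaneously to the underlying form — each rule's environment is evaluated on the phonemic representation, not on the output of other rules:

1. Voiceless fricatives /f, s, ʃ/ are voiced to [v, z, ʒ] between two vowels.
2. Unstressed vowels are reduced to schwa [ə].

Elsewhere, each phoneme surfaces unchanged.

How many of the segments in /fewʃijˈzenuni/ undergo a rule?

Segments that undergo a rule: /e/ → [ə] (rule 2); /i/ → [ə] (rule 2); /u/ → [ə] (rule 2); /i/ → [ə] (rule 2).
All other segments surface unchanged.

4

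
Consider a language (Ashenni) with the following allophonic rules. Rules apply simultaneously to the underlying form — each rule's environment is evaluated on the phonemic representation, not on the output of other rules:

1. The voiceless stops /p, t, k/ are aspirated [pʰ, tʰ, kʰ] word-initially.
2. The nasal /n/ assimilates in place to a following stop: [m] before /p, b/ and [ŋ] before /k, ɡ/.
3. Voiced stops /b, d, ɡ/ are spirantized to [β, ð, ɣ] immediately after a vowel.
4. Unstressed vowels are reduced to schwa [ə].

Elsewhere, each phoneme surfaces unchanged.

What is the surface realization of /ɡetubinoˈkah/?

/ɡ/ (word-initial) is in the target of rule 3 but the environment (immediately after a vowel) is not met → [ɡ].
Rule 4 applies to /e/ (between /ɡ/ and /t/: in an unstressed syllable) → [ə].
/t/ (between /e/ and /u/) fails the environment for rule 1, so it stays [t].
/u/ (between /t/ and /b/): in an unstressed syllable, so rule 4 applies → [ə].
/b/ (between /u/ and /i/) occurs immediately after a vowel → [β] by rule 3.
/i/ (between /b/ and /n/) occurs in an unstressed syllable → [ə] by rule 4.
/n/ (between /i/ and /o/) is in the target of rule 2 but the environment (before a labial or velar stop) is not met → [n].
/o/ (between /n/ and /k/): in an unstressed syllable, so rule 4 applies → [ə].
/k/ (between /o/ and /a/) is in the target of rule 1 but the environment (word-initially) is not met → [k].
/a/ (between /k/ and /h/): rule 4 targets it, but not in an unstressed syllable → unchanged [a].
/h/ (word-final) is unaffected → [h].

[ɡətəβənəˈkah]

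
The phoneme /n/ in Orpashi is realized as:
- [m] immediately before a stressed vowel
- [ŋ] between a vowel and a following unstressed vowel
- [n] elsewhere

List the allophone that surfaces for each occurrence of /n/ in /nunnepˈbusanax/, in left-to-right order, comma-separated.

[n], [n], [n], [ŋ]

Occurrence 1 (position 1): no conditioning environment matches → elsewhere allophone [n].
Occurrence 2 (position 3): no conditioning environment matches → elsewhere allophone [n].
Occurrence 3 (position 4): no conditioning environment matches → elsewhere allophone [n].
Occurrence 4 (position 11): between a vowel and a following unstressed vowel → [ŋ].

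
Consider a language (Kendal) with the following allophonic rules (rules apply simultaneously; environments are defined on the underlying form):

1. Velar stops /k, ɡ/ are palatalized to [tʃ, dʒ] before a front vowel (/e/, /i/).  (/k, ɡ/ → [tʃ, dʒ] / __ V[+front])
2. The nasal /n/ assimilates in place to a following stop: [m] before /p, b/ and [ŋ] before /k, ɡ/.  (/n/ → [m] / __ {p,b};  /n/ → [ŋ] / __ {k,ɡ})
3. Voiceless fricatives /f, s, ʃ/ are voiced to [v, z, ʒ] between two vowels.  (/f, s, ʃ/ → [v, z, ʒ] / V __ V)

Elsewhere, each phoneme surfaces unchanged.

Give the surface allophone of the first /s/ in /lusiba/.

/s/ meets the environment for rule 3 (between two vowels) → [z].

[z]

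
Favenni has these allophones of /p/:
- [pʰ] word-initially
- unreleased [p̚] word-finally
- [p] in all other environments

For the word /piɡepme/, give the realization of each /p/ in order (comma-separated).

Occurrence 1 (position 1): word-initially → [pʰ].
Occurrence 2 (position 5): no conditioning environment matches → elsewhere allophone [p].

[pʰ], [p]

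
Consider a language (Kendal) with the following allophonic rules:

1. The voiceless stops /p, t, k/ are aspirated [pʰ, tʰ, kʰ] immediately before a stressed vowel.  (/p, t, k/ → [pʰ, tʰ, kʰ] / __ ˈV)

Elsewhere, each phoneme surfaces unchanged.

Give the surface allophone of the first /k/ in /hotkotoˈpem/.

[k]

/k/ (between /t/ and /o/) is in the target of rule 1 but the environment (immediately before a stressed vowel) is not met → [k].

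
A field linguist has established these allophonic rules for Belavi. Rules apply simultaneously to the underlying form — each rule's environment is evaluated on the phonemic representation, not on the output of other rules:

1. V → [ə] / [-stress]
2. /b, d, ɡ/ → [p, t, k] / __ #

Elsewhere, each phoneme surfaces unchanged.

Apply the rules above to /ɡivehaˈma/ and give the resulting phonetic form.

[ɡəvəhəˈma]

/ɡ/ (word-initial) fails the environment for rule 2, so it stays [ɡ].
/i/ — between /ɡ/ and /v/, in an unstressed syllable — surfaces as [ə] (rule 1).
/v/ (between /i/ and /e/) is unaffected → [v].
/e/ — between /v/ and /h/, in an unstressed syllable — surfaces as [ə] (rule 1).
/h/ stays [h].
/a/ (between /h/ and /m/) occurs in an unstressed syllable → [ə] by rule 1.
/m/ stays [m].
/a/ (word-final) is in the target of rule 1 but the environment (in an unstressed syllable) is not met → [a].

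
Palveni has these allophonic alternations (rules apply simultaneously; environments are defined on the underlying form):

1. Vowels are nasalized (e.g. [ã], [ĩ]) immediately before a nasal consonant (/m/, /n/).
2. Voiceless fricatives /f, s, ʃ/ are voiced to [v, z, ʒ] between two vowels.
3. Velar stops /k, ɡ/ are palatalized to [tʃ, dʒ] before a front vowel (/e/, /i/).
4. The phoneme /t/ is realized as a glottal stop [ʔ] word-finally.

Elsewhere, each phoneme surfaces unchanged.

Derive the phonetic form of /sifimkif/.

/s/ (word-initial): rule 2 targets it, but not between two vowels → unchanged [s].
/i/ — between /s/ and /f/; rule 1 does not apply here → [i].
/f/ — between /i/ and /i/, between two vowels — surfaces as [v] (rule 2).
Rule 1 applies to /i/ (between /f/ and /m/: before a nasal consonant) → [ĩ].
/m/ — not in any rule's target class → [m].
/k/ (between /m/ and /i/): before a front vowel, so rule 3 applies → [tʃ].
/i/ — between /k/ and /f/; rule 1 does not apply here → [i].
/f/ (word-final) is in the target of rule 2 but the environment (between two vowels) is not met → [f].

[sivĩmtʃif]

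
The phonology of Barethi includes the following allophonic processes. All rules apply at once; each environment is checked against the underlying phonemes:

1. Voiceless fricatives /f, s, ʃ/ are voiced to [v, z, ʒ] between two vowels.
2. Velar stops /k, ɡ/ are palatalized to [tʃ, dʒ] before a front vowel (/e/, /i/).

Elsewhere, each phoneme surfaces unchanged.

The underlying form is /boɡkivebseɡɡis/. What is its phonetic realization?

[boɡtʃivebseɡdʒis]

/b/ stays [b].
/o/ (between /b/ and /ɡ/) is unaffected → [o].
/ɡ/ (between /o/ and /k/): rule 2 targets it, but not before a front vowel → unchanged [ɡ].
/k/ (between /ɡ/ and /i/) occurs before a front vowel → [tʃ] by rule 2.
/i/ (between /k/ and /v/) is unaffected → [i].
/v/ — not in any rule's target class → [v].
/e/ (between /v/ and /b/): no rule targets it → [e].
/b/ (between /e/ and /s/) is unaffected → [b].
/s/ (between /b/ and /e/): rule 1 targets it, but not between two vowels → unchanged [s].
/e/ (between /s/ and /ɡ/): no rule targets it → [e].
/ɡ/ (between /e/ and /ɡ/) is in the target of rule 2 but the environment (before a front vowel) is not met → [ɡ].
/ɡ/ (between /ɡ/ and /i/): before a front vowel, so rule 2 applies → [dʒ].
/i/ (between /ɡ/ and /s/): no rule targets it → [i].
/s/ (word-final) is in the target of rule 1 but the environment (between two vowels) is not met → [s].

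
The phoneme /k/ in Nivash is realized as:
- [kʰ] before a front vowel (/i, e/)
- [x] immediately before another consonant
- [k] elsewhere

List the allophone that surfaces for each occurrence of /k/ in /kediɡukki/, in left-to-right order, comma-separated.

Occurrence 1 (position 1): before a front vowel (/i, e/) → [kʰ].
Occurrence 2 (position 7): immediately before another consonant → [x].
Occurrence 3 (position 8): before a front vowel (/i, e/) → [kʰ].

[kʰ], [x], [kʰ]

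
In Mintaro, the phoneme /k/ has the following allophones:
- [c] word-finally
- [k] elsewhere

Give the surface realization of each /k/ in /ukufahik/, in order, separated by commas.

[k], [c]

Occurrence 1 (position 2): no conditioning environment matches → elsewhere allophone [k].
Occurrence 2 (position 8): word-finally → [c].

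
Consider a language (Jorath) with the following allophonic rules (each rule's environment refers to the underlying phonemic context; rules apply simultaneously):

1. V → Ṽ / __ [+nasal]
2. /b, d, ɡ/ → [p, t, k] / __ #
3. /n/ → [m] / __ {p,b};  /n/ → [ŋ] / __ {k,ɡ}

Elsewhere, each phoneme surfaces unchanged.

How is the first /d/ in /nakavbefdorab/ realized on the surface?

[d]

/d/ — between /f/ and /o/; rule 2 does not apply here → [d].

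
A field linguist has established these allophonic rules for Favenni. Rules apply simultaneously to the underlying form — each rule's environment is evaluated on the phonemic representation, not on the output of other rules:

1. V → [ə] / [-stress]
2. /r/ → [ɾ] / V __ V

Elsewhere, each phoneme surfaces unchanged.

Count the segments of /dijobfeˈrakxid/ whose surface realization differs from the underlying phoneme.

Segments that undergo a rule: /i/ → [ə] (rule 1); /o/ → [ə] (rule 1); /e/ → [ə] (rule 1); /r/ → [ɾ] (rule 2); /i/ → [ə] (rule 1).
All other segments surface unchanged.

5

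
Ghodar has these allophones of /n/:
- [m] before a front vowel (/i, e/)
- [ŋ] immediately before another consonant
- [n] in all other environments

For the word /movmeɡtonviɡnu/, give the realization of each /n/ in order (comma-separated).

[ŋ], [n]

Occurrence 1 (position 9): immediately before another consonant → [ŋ].
Occurrence 2 (position 13): no conditioning environment matches → elsewhere allophone [n].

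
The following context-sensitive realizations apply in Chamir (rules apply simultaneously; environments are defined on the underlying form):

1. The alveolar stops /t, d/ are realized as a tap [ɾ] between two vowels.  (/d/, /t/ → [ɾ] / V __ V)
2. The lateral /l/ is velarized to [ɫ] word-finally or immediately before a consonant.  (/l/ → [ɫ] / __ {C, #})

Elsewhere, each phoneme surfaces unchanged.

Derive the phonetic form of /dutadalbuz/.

/d/ (word-initial) fails the environment for rule 1, so it stays [d].
/u/ stays [u].
/t/ (between /u/ and /a/): between two vowels, so rule 1 applies → [ɾ].
/a/ (between /t/ and /d/): no rule targets it → [a].
/d/ meets the environment for rule 1 (between two vowels) → [ɾ].
/a/ (between /d/ and /l/): no rule targets it → [a].
/l/ — between /a/ and /b/, word-finally or immediately before a consonant — surfaces as [ɫ] (rule 2).
/b/ (between /l/ and /u/): no rule targets it → [b].
/u/ stays [u].
/z/ stays [z].

[duɾaɾaɫbuz]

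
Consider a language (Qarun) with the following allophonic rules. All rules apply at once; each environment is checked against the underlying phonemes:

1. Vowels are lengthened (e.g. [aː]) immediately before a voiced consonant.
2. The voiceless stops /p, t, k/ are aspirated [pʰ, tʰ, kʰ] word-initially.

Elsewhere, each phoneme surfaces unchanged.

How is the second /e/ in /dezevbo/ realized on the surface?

[eː]

/e/ meets the environment for rule 1 (before a voiced consonant) → [eː].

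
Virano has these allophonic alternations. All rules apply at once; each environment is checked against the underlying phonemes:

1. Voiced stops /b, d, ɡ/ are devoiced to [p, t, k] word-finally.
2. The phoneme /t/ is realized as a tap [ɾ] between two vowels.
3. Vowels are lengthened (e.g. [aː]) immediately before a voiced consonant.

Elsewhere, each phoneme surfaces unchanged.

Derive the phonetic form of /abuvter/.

/a/ meets the environment for rule 3 (before a voiced consonant) → [aː].
/b/ (between /a/ and /u/) is in the target of rule 1 but the environment (word-finally) is not met → [b].
/u/ meets the environment for rule 3 (before a voiced consonant) → [uː].
/v/ — not in any rule's target class → [v].
/t/ (between /v/ and /e/) is in the target of rule 2 but the environment (between two vowels) is not met → [t].
Rule 3 applies to /e/ (between /t/ and /r/: before a voiced consonant) → [eː].
/r/ (word-final) is unaffected → [r].

[aːbuːvteːr]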